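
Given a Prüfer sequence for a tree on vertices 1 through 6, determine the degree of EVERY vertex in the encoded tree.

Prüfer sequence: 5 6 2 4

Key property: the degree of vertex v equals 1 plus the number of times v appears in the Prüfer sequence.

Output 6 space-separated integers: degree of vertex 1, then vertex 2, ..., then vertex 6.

p_1 = 5: count[5] becomes 1
p_2 = 6: count[6] becomes 1
p_3 = 2: count[2] becomes 1
p_4 = 4: count[4] becomes 1
Degrees (1 + count): deg[1]=1+0=1, deg[2]=1+1=2, deg[3]=1+0=1, deg[4]=1+1=2, deg[5]=1+1=2, deg[6]=1+1=2

Answer: 1 2 1 2 2 2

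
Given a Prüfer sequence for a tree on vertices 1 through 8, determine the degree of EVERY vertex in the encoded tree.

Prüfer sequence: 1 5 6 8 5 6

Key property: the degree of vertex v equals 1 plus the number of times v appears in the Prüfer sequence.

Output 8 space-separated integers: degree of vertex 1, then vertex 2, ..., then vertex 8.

Answer: 2 1 1 1 3 3 1 2

Derivation:
p_1 = 1: count[1] becomes 1
p_2 = 5: count[5] becomes 1
p_3 = 6: count[6] becomes 1
p_4 = 8: count[8] becomes 1
p_5 = 5: count[5] becomes 2
p_6 = 6: count[6] becomes 2
Degrees (1 + count): deg[1]=1+1=2, deg[2]=1+0=1, deg[3]=1+0=1, deg[4]=1+0=1, deg[5]=1+2=3, deg[6]=1+2=3, deg[7]=1+0=1, deg[8]=1+1=2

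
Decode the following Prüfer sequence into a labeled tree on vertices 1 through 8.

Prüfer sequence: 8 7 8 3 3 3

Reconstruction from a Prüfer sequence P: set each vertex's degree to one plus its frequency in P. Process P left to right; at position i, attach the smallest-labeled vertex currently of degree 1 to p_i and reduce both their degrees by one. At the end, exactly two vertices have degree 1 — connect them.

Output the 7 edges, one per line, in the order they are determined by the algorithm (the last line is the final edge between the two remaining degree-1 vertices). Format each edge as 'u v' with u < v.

Initial degrees: {1:1, 2:1, 3:4, 4:1, 5:1, 6:1, 7:2, 8:3}
Step 1: smallest deg-1 vertex = 1, p_1 = 8. Add edge {1,8}. Now deg[1]=0, deg[8]=2.
Step 2: smallest deg-1 vertex = 2, p_2 = 7. Add edge {2,7}. Now deg[2]=0, deg[7]=1.
Step 3: smallest deg-1 vertex = 4, p_3 = 8. Add edge {4,8}. Now deg[4]=0, deg[8]=1.
Step 4: smallest deg-1 vertex = 5, p_4 = 3. Add edge {3,5}. Now deg[5]=0, deg[3]=3.
Step 5: smallest deg-1 vertex = 6, p_5 = 3. Add edge {3,6}. Now deg[6]=0, deg[3]=2.
Step 6: smallest deg-1 vertex = 7, p_6 = 3. Add edge {3,7}. Now deg[7]=0, deg[3]=1.
Final: two remaining deg-1 vertices are 3, 8. Add edge {3,8}.

Answer: 1 8
2 7
4 8
3 5
3 6
3 7
3 8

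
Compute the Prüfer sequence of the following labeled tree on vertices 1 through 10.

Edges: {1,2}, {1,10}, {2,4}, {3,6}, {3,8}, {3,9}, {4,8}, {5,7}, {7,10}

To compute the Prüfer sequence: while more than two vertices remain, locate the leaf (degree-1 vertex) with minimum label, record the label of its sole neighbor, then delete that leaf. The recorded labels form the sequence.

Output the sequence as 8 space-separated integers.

Step 1: leaves = {5,6,9}. Remove smallest leaf 5, emit neighbor 7.
Step 2: leaves = {6,7,9}. Remove smallest leaf 6, emit neighbor 3.
Step 3: leaves = {7,9}. Remove smallest leaf 7, emit neighbor 10.
Step 4: leaves = {9,10}. Remove smallest leaf 9, emit neighbor 3.
Step 5: leaves = {3,10}. Remove smallest leaf 3, emit neighbor 8.
Step 6: leaves = {8,10}. Remove smallest leaf 8, emit neighbor 4.
Step 7: leaves = {4,10}. Remove smallest leaf 4, emit neighbor 2.
Step 8: leaves = {2,10}. Remove smallest leaf 2, emit neighbor 1.
Done: 2 vertices remain (1, 10). Sequence = [7 3 10 3 8 4 2 1]

Answer: 7 3 10 3 8 4 2 1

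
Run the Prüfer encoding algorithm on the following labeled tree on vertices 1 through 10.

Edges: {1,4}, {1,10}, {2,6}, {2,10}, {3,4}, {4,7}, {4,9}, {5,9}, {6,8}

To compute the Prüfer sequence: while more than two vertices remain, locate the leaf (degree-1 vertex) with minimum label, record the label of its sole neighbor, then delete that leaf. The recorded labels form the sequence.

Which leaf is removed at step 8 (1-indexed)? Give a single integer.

Answer: 4

Derivation:
Step 1: current leaves = {3,5,7,8}. Remove leaf 3 (neighbor: 4).
Step 2: current leaves = {5,7,8}. Remove leaf 5 (neighbor: 9).
Step 3: current leaves = {7,8,9}. Remove leaf 7 (neighbor: 4).
Step 4: current leaves = {8,9}. Remove leaf 8 (neighbor: 6).
Step 5: current leaves = {6,9}. Remove leaf 6 (neighbor: 2).
Step 6: current leaves = {2,9}. Remove leaf 2 (neighbor: 10).
Step 7: current leaves = {9,10}. Remove leaf 9 (neighbor: 4).
Step 8: current leaves = {4,10}. Remove leaf 4 (neighbor: 1).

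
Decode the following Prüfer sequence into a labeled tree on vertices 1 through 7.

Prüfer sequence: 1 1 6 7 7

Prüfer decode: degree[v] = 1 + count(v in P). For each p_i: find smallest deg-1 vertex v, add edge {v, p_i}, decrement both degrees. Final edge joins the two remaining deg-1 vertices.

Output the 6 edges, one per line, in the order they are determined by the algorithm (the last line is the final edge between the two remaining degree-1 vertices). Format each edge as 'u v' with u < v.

Answer: 1 2
1 3
1 6
4 7
5 7
6 7

Derivation:
Initial degrees: {1:3, 2:1, 3:1, 4:1, 5:1, 6:2, 7:3}
Step 1: smallest deg-1 vertex = 2, p_1 = 1. Add edge {1,2}. Now deg[2]=0, deg[1]=2.
Step 2: smallest deg-1 vertex = 3, p_2 = 1. Add edge {1,3}. Now deg[3]=0, deg[1]=1.
Step 3: smallest deg-1 vertex = 1, p_3 = 6. Add edge {1,6}. Now deg[1]=0, deg[6]=1.
Step 4: smallest deg-1 vertex = 4, p_4 = 7. Add edge {4,7}. Now deg[4]=0, deg[7]=2.
Step 5: smallest deg-1 vertex = 5, p_5 = 7. Add edge {5,7}. Now deg[5]=0, deg[7]=1.
Final: two remaining deg-1 vertices are 6, 7. Add edge {6,7}.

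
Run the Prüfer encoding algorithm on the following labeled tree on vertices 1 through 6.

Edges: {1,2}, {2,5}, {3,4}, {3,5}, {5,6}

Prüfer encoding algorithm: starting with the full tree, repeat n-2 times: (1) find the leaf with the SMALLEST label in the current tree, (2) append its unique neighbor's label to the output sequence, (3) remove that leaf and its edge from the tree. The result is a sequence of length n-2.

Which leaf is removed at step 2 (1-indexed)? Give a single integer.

Step 1: current leaves = {1,4,6}. Remove leaf 1 (neighbor: 2).
Step 2: current leaves = {2,4,6}. Remove leaf 2 (neighbor: 5).

Answer: 2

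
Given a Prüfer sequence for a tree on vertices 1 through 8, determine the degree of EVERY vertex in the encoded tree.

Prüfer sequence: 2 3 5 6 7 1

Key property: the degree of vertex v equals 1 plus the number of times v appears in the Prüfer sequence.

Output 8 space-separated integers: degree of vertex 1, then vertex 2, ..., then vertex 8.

Answer: 2 2 2 1 2 2 2 1

Derivation:
p_1 = 2: count[2] becomes 1
p_2 = 3: count[3] becomes 1
p_3 = 5: count[5] becomes 1
p_4 = 6: count[6] becomes 1
p_5 = 7: count[7] becomes 1
p_6 = 1: count[1] becomes 1
Degrees (1 + count): deg[1]=1+1=2, deg[2]=1+1=2, deg[3]=1+1=2, deg[4]=1+0=1, deg[5]=1+1=2, deg[6]=1+1=2, deg[7]=1+1=2, deg[8]=1+0=1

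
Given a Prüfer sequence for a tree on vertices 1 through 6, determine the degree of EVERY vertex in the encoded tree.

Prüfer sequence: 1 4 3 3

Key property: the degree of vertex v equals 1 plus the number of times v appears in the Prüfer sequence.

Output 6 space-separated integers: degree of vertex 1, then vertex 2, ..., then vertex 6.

p_1 = 1: count[1] becomes 1
p_2 = 4: count[4] becomes 1
p_3 = 3: count[3] becomes 1
p_4 = 3: count[3] becomes 2
Degrees (1 + count): deg[1]=1+1=2, deg[2]=1+0=1, deg[3]=1+2=3, deg[4]=1+1=2, deg[5]=1+0=1, deg[6]=1+0=1

Answer: 2 1 3 2 1 1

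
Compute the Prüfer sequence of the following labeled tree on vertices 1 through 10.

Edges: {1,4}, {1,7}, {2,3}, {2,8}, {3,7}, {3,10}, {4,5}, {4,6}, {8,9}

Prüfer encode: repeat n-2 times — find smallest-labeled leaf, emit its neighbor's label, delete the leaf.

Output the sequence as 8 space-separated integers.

Answer: 4 4 1 7 3 8 2 3

Derivation:
Step 1: leaves = {5,6,9,10}. Remove smallest leaf 5, emit neighbor 4.
Step 2: leaves = {6,9,10}. Remove smallest leaf 6, emit neighbor 4.
Step 3: leaves = {4,9,10}. Remove smallest leaf 4, emit neighbor 1.
Step 4: leaves = {1,9,10}. Remove smallest leaf 1, emit neighbor 7.
Step 5: leaves = {7,9,10}. Remove smallest leaf 7, emit neighbor 3.
Step 6: leaves = {9,10}. Remove smallest leaf 9, emit neighbor 8.
Step 7: leaves = {8,10}. Remove smallest leaf 8, emit neighbor 2.
Step 8: leaves = {2,10}. Remove smallest leaf 2, emit neighbor 3.
Done: 2 vertices remain (3, 10). Sequence = [4 4 1 7 3 8 2 3]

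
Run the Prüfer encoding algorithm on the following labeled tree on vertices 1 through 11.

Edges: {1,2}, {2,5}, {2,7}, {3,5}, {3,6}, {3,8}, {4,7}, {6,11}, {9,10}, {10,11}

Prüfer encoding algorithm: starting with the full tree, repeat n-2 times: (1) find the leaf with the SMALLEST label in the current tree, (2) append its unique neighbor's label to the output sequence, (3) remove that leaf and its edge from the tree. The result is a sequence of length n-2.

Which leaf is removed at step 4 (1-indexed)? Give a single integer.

Answer: 2

Derivation:
Step 1: current leaves = {1,4,8,9}. Remove leaf 1 (neighbor: 2).
Step 2: current leaves = {4,8,9}. Remove leaf 4 (neighbor: 7).
Step 3: current leaves = {7,8,9}. Remove leaf 7 (neighbor: 2).
Step 4: current leaves = {2,8,9}. Remove leaf 2 (neighbor: 5).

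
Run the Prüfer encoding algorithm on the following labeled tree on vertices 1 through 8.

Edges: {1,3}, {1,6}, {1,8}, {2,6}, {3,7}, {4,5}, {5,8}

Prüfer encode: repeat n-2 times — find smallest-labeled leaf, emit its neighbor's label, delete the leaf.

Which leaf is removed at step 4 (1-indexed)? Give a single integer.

Answer: 6

Derivation:
Step 1: current leaves = {2,4,7}. Remove leaf 2 (neighbor: 6).
Step 2: current leaves = {4,6,7}. Remove leaf 4 (neighbor: 5).
Step 3: current leaves = {5,6,7}. Remove leaf 5 (neighbor: 8).
Step 4: current leaves = {6,7,8}. Remove leaf 6 (neighbor: 1).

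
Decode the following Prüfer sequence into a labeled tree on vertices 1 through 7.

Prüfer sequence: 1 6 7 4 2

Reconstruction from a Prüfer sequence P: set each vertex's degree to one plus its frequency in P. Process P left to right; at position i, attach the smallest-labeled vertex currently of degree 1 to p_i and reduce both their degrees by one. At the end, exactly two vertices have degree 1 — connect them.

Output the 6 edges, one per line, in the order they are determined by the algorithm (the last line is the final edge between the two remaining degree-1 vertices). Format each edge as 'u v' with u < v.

Initial degrees: {1:2, 2:2, 3:1, 4:2, 5:1, 6:2, 7:2}
Step 1: smallest deg-1 vertex = 3, p_1 = 1. Add edge {1,3}. Now deg[3]=0, deg[1]=1.
Step 2: smallest deg-1 vertex = 1, p_2 = 6. Add edge {1,6}. Now deg[1]=0, deg[6]=1.
Step 3: smallest deg-1 vertex = 5, p_3 = 7. Add edge {5,7}. Now deg[5]=0, deg[7]=1.
Step 4: smallest deg-1 vertex = 6, p_4 = 4. Add edge {4,6}. Now deg[6]=0, deg[4]=1.
Step 5: smallest deg-1 vertex = 4, p_5 = 2. Add edge {2,4}. Now deg[4]=0, deg[2]=1.
Final: two remaining deg-1 vertices are 2, 7. Add edge {2,7}.

Answer: 1 3
1 6
5 7
4 6
2 4
2 7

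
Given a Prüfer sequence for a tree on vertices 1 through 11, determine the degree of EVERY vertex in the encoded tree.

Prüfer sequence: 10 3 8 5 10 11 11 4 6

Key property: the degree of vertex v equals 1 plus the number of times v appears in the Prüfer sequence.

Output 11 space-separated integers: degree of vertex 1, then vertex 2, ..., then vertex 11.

p_1 = 10: count[10] becomes 1
p_2 = 3: count[3] becomes 1
p_3 = 8: count[8] becomes 1
p_4 = 5: count[5] becomes 1
p_5 = 10: count[10] becomes 2
p_6 = 11: count[11] becomes 1
p_7 = 11: count[11] becomes 2
p_8 = 4: count[4] becomes 1
p_9 = 6: count[6] becomes 1
Degrees (1 + count): deg[1]=1+0=1, deg[2]=1+0=1, deg[3]=1+1=2, deg[4]=1+1=2, deg[5]=1+1=2, deg[6]=1+1=2, deg[7]=1+0=1, deg[8]=1+1=2, deg[9]=1+0=1, deg[10]=1+2=3, deg[11]=1+2=3

Answer: 1 1 2 2 2 2 1 2 1 3 3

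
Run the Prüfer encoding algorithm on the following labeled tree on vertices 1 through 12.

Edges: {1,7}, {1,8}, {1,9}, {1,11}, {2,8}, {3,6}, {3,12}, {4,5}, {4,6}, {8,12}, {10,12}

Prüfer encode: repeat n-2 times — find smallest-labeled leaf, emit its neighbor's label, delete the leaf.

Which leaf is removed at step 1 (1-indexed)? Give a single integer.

Answer: 2

Derivation:
Step 1: current leaves = {2,5,7,9,10,11}. Remove leaf 2 (neighbor: 8).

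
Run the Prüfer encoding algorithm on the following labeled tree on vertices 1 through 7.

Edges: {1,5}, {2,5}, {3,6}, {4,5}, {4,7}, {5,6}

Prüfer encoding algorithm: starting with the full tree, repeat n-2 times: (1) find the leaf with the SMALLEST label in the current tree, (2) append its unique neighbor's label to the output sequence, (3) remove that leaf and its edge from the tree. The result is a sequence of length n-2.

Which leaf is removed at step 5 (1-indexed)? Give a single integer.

Answer: 5

Derivation:
Step 1: current leaves = {1,2,3,7}. Remove leaf 1 (neighbor: 5).
Step 2: current leaves = {2,3,7}. Remove leaf 2 (neighbor: 5).
Step 3: current leaves = {3,7}. Remove leaf 3 (neighbor: 6).
Step 4: current leaves = {6,7}. Remove leaf 6 (neighbor: 5).
Step 5: current leaves = {5,7}. Remove leaf 5 (neighbor: 4).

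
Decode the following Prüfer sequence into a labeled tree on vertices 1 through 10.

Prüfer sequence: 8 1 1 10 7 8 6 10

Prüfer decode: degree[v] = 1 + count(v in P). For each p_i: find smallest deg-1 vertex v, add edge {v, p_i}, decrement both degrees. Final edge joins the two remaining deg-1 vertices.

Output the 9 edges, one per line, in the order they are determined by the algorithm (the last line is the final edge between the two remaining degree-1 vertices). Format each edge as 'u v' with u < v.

Answer: 2 8
1 3
1 4
1 10
5 7
7 8
6 8
6 10
9 10

Derivation:
Initial degrees: {1:3, 2:1, 3:1, 4:1, 5:1, 6:2, 7:2, 8:3, 9:1, 10:3}
Step 1: smallest deg-1 vertex = 2, p_1 = 8. Add edge {2,8}. Now deg[2]=0, deg[8]=2.
Step 2: smallest deg-1 vertex = 3, p_2 = 1. Add edge {1,3}. Now deg[3]=0, deg[1]=2.
Step 3: smallest deg-1 vertex = 4, p_3 = 1. Add edge {1,4}. Now deg[4]=0, deg[1]=1.
Step 4: smallest deg-1 vertex = 1, p_4 = 10. Add edge {1,10}. Now deg[1]=0, deg[10]=2.
Step 5: smallest deg-1 vertex = 5, p_5 = 7. Add edge {5,7}. Now deg[5]=0, deg[7]=1.
Step 6: smallest deg-1 vertex = 7, p_6 = 8. Add edge {7,8}. Now deg[7]=0, deg[8]=1.
Step 7: smallest deg-1 vertex = 8, p_7 = 6. Add edge {6,8}. Now deg[8]=0, deg[6]=1.
Step 8: smallest deg-1 vertex = 6, p_8 = 10. Add edge {6,10}. Now deg[6]=0, deg[10]=1.
Final: two remaining deg-1 vertices are 9, 10. Add edge {9,10}.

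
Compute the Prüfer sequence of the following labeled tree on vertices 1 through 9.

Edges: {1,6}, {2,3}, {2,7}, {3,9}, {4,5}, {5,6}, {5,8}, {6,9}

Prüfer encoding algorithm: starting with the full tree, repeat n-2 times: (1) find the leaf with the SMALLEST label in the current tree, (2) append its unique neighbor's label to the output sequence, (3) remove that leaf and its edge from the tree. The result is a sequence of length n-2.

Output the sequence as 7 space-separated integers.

Step 1: leaves = {1,4,7,8}. Remove smallest leaf 1, emit neighbor 6.
Step 2: leaves = {4,7,8}. Remove smallest leaf 4, emit neighbor 5.
Step 3: leaves = {7,8}. Remove smallest leaf 7, emit neighbor 2.
Step 4: leaves = {2,8}. Remove smallest leaf 2, emit neighbor 3.
Step 5: leaves = {3,8}. Remove smallest leaf 3, emit neighbor 9.
Step 6: leaves = {8,9}. Remove smallest leaf 8, emit neighbor 5.
Step 7: leaves = {5,9}. Remove smallest leaf 5, emit neighbor 6.
Done: 2 vertices remain (6, 9). Sequence = [6 5 2 3 9 5 6]

Answer: 6 5 2 3 9 5 6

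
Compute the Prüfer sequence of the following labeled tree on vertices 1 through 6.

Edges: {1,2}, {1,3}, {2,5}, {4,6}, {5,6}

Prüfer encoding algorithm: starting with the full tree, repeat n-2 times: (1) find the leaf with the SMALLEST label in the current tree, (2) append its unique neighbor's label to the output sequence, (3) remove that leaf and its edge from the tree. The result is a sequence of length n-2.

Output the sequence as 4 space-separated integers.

Step 1: leaves = {3,4}. Remove smallest leaf 3, emit neighbor 1.
Step 2: leaves = {1,4}. Remove smallest leaf 1, emit neighbor 2.
Step 3: leaves = {2,4}. Remove smallest leaf 2, emit neighbor 5.
Step 4: leaves = {4,5}. Remove smallest leaf 4, emit neighbor 6.
Done: 2 vertices remain (5, 6). Sequence = [1 2 5 6]

Answer: 1 2 5 6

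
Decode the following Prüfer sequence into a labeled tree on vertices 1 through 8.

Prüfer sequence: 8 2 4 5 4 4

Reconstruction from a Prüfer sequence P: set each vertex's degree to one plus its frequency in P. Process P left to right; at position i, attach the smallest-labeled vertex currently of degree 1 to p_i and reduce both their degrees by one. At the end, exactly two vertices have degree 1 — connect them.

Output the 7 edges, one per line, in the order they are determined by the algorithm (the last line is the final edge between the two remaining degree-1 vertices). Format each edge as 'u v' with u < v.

Answer: 1 8
2 3
2 4
5 6
4 5
4 7
4 8

Derivation:
Initial degrees: {1:1, 2:2, 3:1, 4:4, 5:2, 6:1, 7:1, 8:2}
Step 1: smallest deg-1 vertex = 1, p_1 = 8. Add edge {1,8}. Now deg[1]=0, deg[8]=1.
Step 2: smallest deg-1 vertex = 3, p_2 = 2. Add edge {2,3}. Now deg[3]=0, deg[2]=1.
Step 3: smallest deg-1 vertex = 2, p_3 = 4. Add edge {2,4}. Now deg[2]=0, deg[4]=3.
Step 4: smallest deg-1 vertex = 6, p_4 = 5. Add edge {5,6}. Now deg[6]=0, deg[5]=1.
Step 5: smallest deg-1 vertex = 5, p_5 = 4. Add edge {4,5}. Now deg[5]=0, deg[4]=2.
Step 6: smallest deg-1 vertex = 7, p_6 = 4. Add edge {4,7}. Now deg[7]=0, deg[4]=1.
Final: two remaining deg-1 vertices are 4, 8. Add edge {4,8}.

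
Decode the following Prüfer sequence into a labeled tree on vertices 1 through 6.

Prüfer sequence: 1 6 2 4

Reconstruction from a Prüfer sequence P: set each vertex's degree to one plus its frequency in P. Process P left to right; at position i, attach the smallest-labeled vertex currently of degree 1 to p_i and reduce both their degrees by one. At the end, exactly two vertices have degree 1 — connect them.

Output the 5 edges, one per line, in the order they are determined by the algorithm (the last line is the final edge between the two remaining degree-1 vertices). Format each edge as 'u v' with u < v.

Answer: 1 3
1 6
2 5
2 4
4 6

Derivation:
Initial degrees: {1:2, 2:2, 3:1, 4:2, 5:1, 6:2}
Step 1: smallest deg-1 vertex = 3, p_1 = 1. Add edge {1,3}. Now deg[3]=0, deg[1]=1.
Step 2: smallest deg-1 vertex = 1, p_2 = 6. Add edge {1,6}. Now deg[1]=0, deg[6]=1.
Step 3: smallest deg-1 vertex = 5, p_3 = 2. Add edge {2,5}. Now deg[5]=0, deg[2]=1.
Step 4: smallest deg-1 vertex = 2, p_4 = 4. Add edge {2,4}. Now deg[2]=0, deg[4]=1.
Final: two remaining deg-1 vertices are 4, 6. Add edge {4,6}.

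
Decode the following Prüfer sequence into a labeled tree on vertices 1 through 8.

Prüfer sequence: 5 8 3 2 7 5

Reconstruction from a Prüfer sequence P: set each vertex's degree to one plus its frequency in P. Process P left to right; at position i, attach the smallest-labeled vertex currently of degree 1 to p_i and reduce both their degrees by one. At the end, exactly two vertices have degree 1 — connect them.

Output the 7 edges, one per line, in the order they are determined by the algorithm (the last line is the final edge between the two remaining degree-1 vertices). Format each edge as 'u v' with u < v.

Answer: 1 5
4 8
3 6
2 3
2 7
5 7
5 8

Derivation:
Initial degrees: {1:1, 2:2, 3:2, 4:1, 5:3, 6:1, 7:2, 8:2}
Step 1: smallest deg-1 vertex = 1, p_1 = 5. Add edge {1,5}. Now deg[1]=0, deg[5]=2.
Step 2: smallest deg-1 vertex = 4, p_2 = 8. Add edge {4,8}. Now deg[4]=0, deg[8]=1.
Step 3: smallest deg-1 vertex = 6, p_3 = 3. Add edge {3,6}. Now deg[6]=0, deg[3]=1.
Step 4: smallest deg-1 vertex = 3, p_4 = 2. Add edge {2,3}. Now deg[3]=0, deg[2]=1.
Step 5: smallest deg-1 vertex = 2, p_5 = 7. Add edge {2,7}. Now deg[2]=0, deg[7]=1.
Step 6: smallest deg-1 vertex = 7, p_6 = 5. Add edge {5,7}. Now deg[7]=0, deg[5]=1.
Final: two remaining deg-1 vertices are 5, 8. Add edge {5,8}.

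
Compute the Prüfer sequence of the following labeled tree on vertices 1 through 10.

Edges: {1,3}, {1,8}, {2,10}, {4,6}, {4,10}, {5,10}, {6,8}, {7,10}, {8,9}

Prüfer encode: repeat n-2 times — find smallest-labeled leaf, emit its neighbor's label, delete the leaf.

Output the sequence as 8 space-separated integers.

Answer: 10 1 8 10 10 8 6 4

Derivation:
Step 1: leaves = {2,3,5,7,9}. Remove smallest leaf 2, emit neighbor 10.
Step 2: leaves = {3,5,7,9}. Remove smallest leaf 3, emit neighbor 1.
Step 3: leaves = {1,5,7,9}. Remove smallest leaf 1, emit neighbor 8.
Step 4: leaves = {5,7,9}. Remove smallest leaf 5, emit neighbor 10.
Step 5: leaves = {7,9}. Remove smallest leaf 7, emit neighbor 10.
Step 6: leaves = {9,10}. Remove smallest leaf 9, emit neighbor 8.
Step 7: leaves = {8,10}. Remove smallest leaf 8, emit neighbor 6.
Step 8: leaves = {6,10}. Remove smallest leaf 6, emit neighbor 4.
Done: 2 vertices remain (4, 10). Sequence = [10 1 8 10 10 8 6 4]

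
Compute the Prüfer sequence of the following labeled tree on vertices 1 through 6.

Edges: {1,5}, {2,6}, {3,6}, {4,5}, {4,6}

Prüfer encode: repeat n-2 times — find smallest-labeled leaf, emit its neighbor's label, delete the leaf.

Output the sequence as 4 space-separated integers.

Answer: 5 6 6 4

Derivation:
Step 1: leaves = {1,2,3}. Remove smallest leaf 1, emit neighbor 5.
Step 2: leaves = {2,3,5}. Remove smallest leaf 2, emit neighbor 6.
Step 3: leaves = {3,5}. Remove smallest leaf 3, emit neighbor 6.
Step 4: leaves = {5,6}. Remove smallest leaf 5, emit neighbor 4.
Done: 2 vertices remain (4, 6). Sequence = [5 6 6 4]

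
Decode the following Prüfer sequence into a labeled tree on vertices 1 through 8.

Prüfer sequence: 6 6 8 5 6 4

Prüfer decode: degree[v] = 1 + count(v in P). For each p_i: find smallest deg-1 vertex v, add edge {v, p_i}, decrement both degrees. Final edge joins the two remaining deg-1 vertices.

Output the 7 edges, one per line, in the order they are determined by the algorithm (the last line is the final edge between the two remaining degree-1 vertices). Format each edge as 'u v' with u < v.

Answer: 1 6
2 6
3 8
5 7
5 6
4 6
4 8

Derivation:
Initial degrees: {1:1, 2:1, 3:1, 4:2, 5:2, 6:4, 7:1, 8:2}
Step 1: smallest deg-1 vertex = 1, p_1 = 6. Add edge {1,6}. Now deg[1]=0, deg[6]=3.
Step 2: smallest deg-1 vertex = 2, p_2 = 6. Add edge {2,6}. Now deg[2]=0, deg[6]=2.
Step 3: smallest deg-1 vertex = 3, p_3 = 8. Add edge {3,8}. Now deg[3]=0, deg[8]=1.
Step 4: smallest deg-1 vertex = 7, p_4 = 5. Add edge {5,7}. Now deg[7]=0, deg[5]=1.
Step 5: smallest deg-1 vertex = 5, p_5 = 6. Add edge {5,6}. Now deg[5]=0, deg[6]=1.
Step 6: smallest deg-1 vertex = 6, p_6 = 4. Add edge {4,6}. Now deg[6]=0, deg[4]=1.
Final: two remaining deg-1 vertices are 4, 8. Add edge {4,8}.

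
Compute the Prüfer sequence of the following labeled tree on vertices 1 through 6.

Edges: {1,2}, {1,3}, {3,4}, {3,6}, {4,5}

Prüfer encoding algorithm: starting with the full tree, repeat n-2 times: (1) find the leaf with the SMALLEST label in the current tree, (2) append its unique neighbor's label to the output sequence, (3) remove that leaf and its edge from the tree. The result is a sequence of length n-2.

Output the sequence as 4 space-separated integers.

Answer: 1 3 4 3

Derivation:
Step 1: leaves = {2,5,6}. Remove smallest leaf 2, emit neighbor 1.
Step 2: leaves = {1,5,6}. Remove smallest leaf 1, emit neighbor 3.
Step 3: leaves = {5,6}. Remove smallest leaf 5, emit neighbor 4.
Step 4: leaves = {4,6}. Remove smallest leaf 4, emit neighbor 3.
Done: 2 vertices remain (3, 6). Sequence = [1 3 4 3]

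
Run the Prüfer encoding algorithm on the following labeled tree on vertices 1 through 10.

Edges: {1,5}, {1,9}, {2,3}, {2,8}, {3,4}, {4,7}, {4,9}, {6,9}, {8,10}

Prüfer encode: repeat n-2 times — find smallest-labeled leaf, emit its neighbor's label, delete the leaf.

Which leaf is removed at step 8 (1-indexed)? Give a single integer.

Step 1: current leaves = {5,6,7,10}. Remove leaf 5 (neighbor: 1).
Step 2: current leaves = {1,6,7,10}. Remove leaf 1 (neighbor: 9).
Step 3: current leaves = {6,7,10}. Remove leaf 6 (neighbor: 9).
Step 4: current leaves = {7,9,10}. Remove leaf 7 (neighbor: 4).
Step 5: current leaves = {9,10}. Remove leaf 9 (neighbor: 4).
Step 6: current leaves = {4,10}. Remove leaf 4 (neighbor: 3).
Step 7: current leaves = {3,10}. Remove leaf 3 (neighbor: 2).
Step 8: current leaves = {2,10}. Remove leaf 2 (neighbor: 8).

Answer: 2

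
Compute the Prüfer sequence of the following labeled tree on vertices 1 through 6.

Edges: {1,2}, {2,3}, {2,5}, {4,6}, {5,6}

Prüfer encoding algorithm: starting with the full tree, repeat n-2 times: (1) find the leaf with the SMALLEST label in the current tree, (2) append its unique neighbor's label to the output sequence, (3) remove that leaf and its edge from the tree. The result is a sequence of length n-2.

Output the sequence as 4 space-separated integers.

Answer: 2 2 5 6

Derivation:
Step 1: leaves = {1,3,4}. Remove smallest leaf 1, emit neighbor 2.
Step 2: leaves = {3,4}. Remove smallest leaf 3, emit neighbor 2.
Step 3: leaves = {2,4}. Remove smallest leaf 2, emit neighbor 5.
Step 4: leaves = {4,5}. Remove smallest leaf 4, emit neighbor 6.
Done: 2 vertices remain (5, 6). Sequence = [2 2 5 6]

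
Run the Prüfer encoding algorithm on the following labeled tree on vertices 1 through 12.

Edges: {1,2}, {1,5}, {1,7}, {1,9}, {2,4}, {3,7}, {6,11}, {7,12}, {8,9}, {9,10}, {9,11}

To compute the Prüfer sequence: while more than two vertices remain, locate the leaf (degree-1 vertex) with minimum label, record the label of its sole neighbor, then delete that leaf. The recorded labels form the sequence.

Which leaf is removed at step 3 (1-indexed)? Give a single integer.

Step 1: current leaves = {3,4,5,6,8,10,12}. Remove leaf 3 (neighbor: 7).
Step 2: current leaves = {4,5,6,8,10,12}. Remove leaf 4 (neighbor: 2).
Step 3: current leaves = {2,5,6,8,10,12}. Remove leaf 2 (neighbor: 1).

Answer: 2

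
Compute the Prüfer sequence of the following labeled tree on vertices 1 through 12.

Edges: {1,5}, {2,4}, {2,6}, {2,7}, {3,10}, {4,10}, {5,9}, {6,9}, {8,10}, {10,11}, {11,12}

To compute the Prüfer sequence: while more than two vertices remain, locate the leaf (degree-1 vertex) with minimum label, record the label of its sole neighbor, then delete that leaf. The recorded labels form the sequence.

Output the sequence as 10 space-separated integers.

Step 1: leaves = {1,3,7,8,12}. Remove smallest leaf 1, emit neighbor 5.
Step 2: leaves = {3,5,7,8,12}. Remove smallest leaf 3, emit neighbor 10.
Step 3: leaves = {5,7,8,12}. Remove smallest leaf 5, emit neighbor 9.
Step 4: leaves = {7,8,9,12}. Remove smallest leaf 7, emit neighbor 2.
Step 5: leaves = {8,9,12}. Remove smallest leaf 8, emit neighbor 10.
Step 6: leaves = {9,12}. Remove smallest leaf 9, emit neighbor 6.
Step 7: leaves = {6,12}. Remove smallest leaf 6, emit neighbor 2.
Step 8: leaves = {2,12}. Remove smallest leaf 2, emit neighbor 4.
Step 9: leaves = {4,12}. Remove smallest leaf 4, emit neighbor 10.
Step 10: leaves = {10,12}. Remove smallest leaf 10, emit neighbor 11.
Done: 2 vertices remain (11, 12). Sequence = [5 10 9 2 10 6 2 4 10 11]

Answer: 5 10 9 2 10 6 2 4 10 11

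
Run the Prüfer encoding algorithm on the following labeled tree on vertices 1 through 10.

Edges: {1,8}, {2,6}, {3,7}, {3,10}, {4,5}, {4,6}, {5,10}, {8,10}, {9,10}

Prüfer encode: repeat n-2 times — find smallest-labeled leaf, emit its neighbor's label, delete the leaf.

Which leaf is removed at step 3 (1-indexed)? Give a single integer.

Step 1: current leaves = {1,2,7,9}. Remove leaf 1 (neighbor: 8).
Step 2: current leaves = {2,7,8,9}. Remove leaf 2 (neighbor: 6).
Step 3: current leaves = {6,7,8,9}. Remove leaf 6 (neighbor: 4).

Answer: 6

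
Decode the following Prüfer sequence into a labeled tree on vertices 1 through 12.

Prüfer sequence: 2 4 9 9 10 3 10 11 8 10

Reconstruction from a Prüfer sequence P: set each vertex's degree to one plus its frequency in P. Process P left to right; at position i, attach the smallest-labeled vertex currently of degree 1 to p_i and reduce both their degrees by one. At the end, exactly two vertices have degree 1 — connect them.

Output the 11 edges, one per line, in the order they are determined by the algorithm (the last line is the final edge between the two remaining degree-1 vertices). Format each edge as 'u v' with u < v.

Initial degrees: {1:1, 2:2, 3:2, 4:2, 5:1, 6:1, 7:1, 8:2, 9:3, 10:4, 11:2, 12:1}
Step 1: smallest deg-1 vertex = 1, p_1 = 2. Add edge {1,2}. Now deg[1]=0, deg[2]=1.
Step 2: smallest deg-1 vertex = 2, p_2 = 4. Add edge {2,4}. Now deg[2]=0, deg[4]=1.
Step 3: smallest deg-1 vertex = 4, p_3 = 9. Add edge {4,9}. Now deg[4]=0, deg[9]=2.
Step 4: smallest deg-1 vertex = 5, p_4 = 9. Add edge {5,9}. Now deg[5]=0, deg[9]=1.
Step 5: smallest deg-1 vertex = 6, p_5 = 10. Add edge {6,10}. Now deg[6]=0, deg[10]=3.
Step 6: smallest deg-1 vertex = 7, p_6 = 3. Add edge {3,7}. Now deg[7]=0, deg[3]=1.
Step 7: smallest deg-1 vertex = 3, p_7 = 10. Add edge {3,10}. Now deg[3]=0, deg[10]=2.
Step 8: smallest deg-1 vertex = 9, p_8 = 11. Add edge {9,11}. Now deg[9]=0, deg[11]=1.
Step 9: smallest deg-1 vertex = 11, p_9 = 8. Add edge {8,11}. Now deg[11]=0, deg[8]=1.
Step 10: smallest deg-1 vertex = 8, p_10 = 10. Add edge {8,10}. Now deg[8]=0, deg[10]=1.
Final: two remaining deg-1 vertices are 10, 12. Add edge {10,12}.

Answer: 1 2
2 4
4 9
5 9
6 10
3 7
3 10
9 11
8 11
8 10
10 12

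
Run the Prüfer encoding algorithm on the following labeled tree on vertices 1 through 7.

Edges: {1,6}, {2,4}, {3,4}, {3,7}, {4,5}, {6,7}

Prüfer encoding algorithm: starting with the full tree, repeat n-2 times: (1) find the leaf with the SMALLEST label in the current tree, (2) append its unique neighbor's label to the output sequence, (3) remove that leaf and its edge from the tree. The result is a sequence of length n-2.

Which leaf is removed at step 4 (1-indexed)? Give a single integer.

Answer: 4

Derivation:
Step 1: current leaves = {1,2,5}. Remove leaf 1 (neighbor: 6).
Step 2: current leaves = {2,5,6}. Remove leaf 2 (neighbor: 4).
Step 3: current leaves = {5,6}. Remove leaf 5 (neighbor: 4).
Step 4: current leaves = {4,6}. Remove leaf 4 (neighbor: 3).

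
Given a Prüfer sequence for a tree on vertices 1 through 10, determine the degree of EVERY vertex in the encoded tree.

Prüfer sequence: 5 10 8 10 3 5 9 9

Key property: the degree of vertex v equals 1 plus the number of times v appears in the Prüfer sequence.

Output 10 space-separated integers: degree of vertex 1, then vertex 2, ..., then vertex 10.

p_1 = 5: count[5] becomes 1
p_2 = 10: count[10] becomes 1
p_3 = 8: count[8] becomes 1
p_4 = 10: count[10] becomes 2
p_5 = 3: count[3] becomes 1
p_6 = 5: count[5] becomes 2
p_7 = 9: count[9] becomes 1
p_8 = 9: count[9] becomes 2
Degrees (1 + count): deg[1]=1+0=1, deg[2]=1+0=1, deg[3]=1+1=2, deg[4]=1+0=1, deg[5]=1+2=3, deg[6]=1+0=1, deg[7]=1+0=1, deg[8]=1+1=2, deg[9]=1+2=3, deg[10]=1+2=3

Answer: 1 1 2 1 3 1 1 2 3 3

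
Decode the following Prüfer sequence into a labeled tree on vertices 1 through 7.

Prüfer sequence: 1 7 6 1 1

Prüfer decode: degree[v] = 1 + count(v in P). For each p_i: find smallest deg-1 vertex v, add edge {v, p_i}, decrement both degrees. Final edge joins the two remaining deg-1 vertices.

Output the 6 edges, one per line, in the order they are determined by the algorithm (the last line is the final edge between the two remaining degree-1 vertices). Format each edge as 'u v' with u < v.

Initial degrees: {1:4, 2:1, 3:1, 4:1, 5:1, 6:2, 7:2}
Step 1: smallest deg-1 vertex = 2, p_1 = 1. Add edge {1,2}. Now deg[2]=0, deg[1]=3.
Step 2: smallest deg-1 vertex = 3, p_2 = 7. Add edge {3,7}. Now deg[3]=0, deg[7]=1.
Step 3: smallest deg-1 vertex = 4, p_3 = 6. Add edge {4,6}. Now deg[4]=0, deg[6]=1.
Step 4: smallest deg-1 vertex = 5, p_4 = 1. Add edge {1,5}. Now deg[5]=0, deg[1]=2.
Step 5: smallest deg-1 vertex = 6, p_5 = 1. Add edge {1,6}. Now deg[6]=0, deg[1]=1.
Final: two remaining deg-1 vertices are 1, 7. Add edge {1,7}.

Answer: 1 2
3 7
4 6
1 5
1 6
1 7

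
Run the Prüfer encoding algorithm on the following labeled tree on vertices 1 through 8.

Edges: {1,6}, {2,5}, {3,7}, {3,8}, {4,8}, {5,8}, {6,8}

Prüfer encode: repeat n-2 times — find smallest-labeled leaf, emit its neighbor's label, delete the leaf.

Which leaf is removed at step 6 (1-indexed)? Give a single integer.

Step 1: current leaves = {1,2,4,7}. Remove leaf 1 (neighbor: 6).
Step 2: current leaves = {2,4,6,7}. Remove leaf 2 (neighbor: 5).
Step 3: current leaves = {4,5,6,7}. Remove leaf 4 (neighbor: 8).
Step 4: current leaves = {5,6,7}. Remove leaf 5 (neighbor: 8).
Step 5: current leaves = {6,7}. Remove leaf 6 (neighbor: 8).
Step 6: current leaves = {7,8}. Remove leaf 7 (neighbor: 3).

Answer: 7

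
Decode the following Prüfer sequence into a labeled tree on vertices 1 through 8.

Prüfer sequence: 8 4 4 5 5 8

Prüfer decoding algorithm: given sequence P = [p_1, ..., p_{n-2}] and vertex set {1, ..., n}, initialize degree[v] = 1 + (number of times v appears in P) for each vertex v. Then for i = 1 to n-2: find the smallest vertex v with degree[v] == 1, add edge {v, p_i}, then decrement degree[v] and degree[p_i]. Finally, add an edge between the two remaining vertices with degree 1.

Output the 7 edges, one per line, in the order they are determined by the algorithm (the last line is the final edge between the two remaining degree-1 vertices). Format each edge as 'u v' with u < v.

Initial degrees: {1:1, 2:1, 3:1, 4:3, 5:3, 6:1, 7:1, 8:3}
Step 1: smallest deg-1 vertex = 1, p_1 = 8. Add edge {1,8}. Now deg[1]=0, deg[8]=2.
Step 2: smallest deg-1 vertex = 2, p_2 = 4. Add edge {2,4}. Now deg[2]=0, deg[4]=2.
Step 3: smallest deg-1 vertex = 3, p_3 = 4. Add edge {3,4}. Now deg[3]=0, deg[4]=1.
Step 4: smallest deg-1 vertex = 4, p_4 = 5. Add edge {4,5}. Now deg[4]=0, deg[5]=2.
Step 5: smallest deg-1 vertex = 6, p_5 = 5. Add edge {5,6}. Now deg[6]=0, deg[5]=1.
Step 6: smallest deg-1 vertex = 5, p_6 = 8. Add edge {5,8}. Now deg[5]=0, deg[8]=1.
Final: two remaining deg-1 vertices are 7, 8. Add edge {7,8}.

Answer: 1 8
2 4
3 4
4 5
5 6
5 8
7 8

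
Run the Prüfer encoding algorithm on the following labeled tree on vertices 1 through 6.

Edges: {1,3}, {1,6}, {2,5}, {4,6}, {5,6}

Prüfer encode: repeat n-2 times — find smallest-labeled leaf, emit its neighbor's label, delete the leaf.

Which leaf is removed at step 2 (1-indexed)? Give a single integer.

Answer: 3

Derivation:
Step 1: current leaves = {2,3,4}. Remove leaf 2 (neighbor: 5).
Step 2: current leaves = {3,4,5}. Remove leaf 3 (neighbor: 1).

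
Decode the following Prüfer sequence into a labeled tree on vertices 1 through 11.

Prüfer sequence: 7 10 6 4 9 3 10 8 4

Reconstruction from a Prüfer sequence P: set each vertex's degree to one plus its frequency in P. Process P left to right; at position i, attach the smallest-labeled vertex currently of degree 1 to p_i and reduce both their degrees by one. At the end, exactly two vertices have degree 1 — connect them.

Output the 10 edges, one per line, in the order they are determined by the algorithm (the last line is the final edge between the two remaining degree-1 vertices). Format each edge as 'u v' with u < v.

Answer: 1 7
2 10
5 6
4 6
7 9
3 9
3 10
8 10
4 8
4 11

Derivation:
Initial degrees: {1:1, 2:1, 3:2, 4:3, 5:1, 6:2, 7:2, 8:2, 9:2, 10:3, 11:1}
Step 1: smallest deg-1 vertex = 1, p_1 = 7. Add edge {1,7}. Now deg[1]=0, deg[7]=1.
Step 2: smallest deg-1 vertex = 2, p_2 = 10. Add edge {2,10}. Now deg[2]=0, deg[10]=2.
Step 3: smallest deg-1 vertex = 5, p_3 = 6. Add edge {5,6}. Now deg[5]=0, deg[6]=1.
Step 4: smallest deg-1 vertex = 6, p_4 = 4. Add edge {4,6}. Now deg[6]=0, deg[4]=2.
Step 5: smallest deg-1 vertex = 7, p_5 = 9. Add edge {7,9}. Now deg[7]=0, deg[9]=1.
Step 6: smallest deg-1 vertex = 9, p_6 = 3. Add edge {3,9}. Now deg[9]=0, deg[3]=1.
Step 7: smallest deg-1 vertex = 3, p_7 = 10. Add edge {3,10}. Now deg[3]=0, deg[10]=1.
Step 8: smallest deg-1 vertex = 10, p_8 = 8. Add edge {8,10}. Now deg[10]=0, deg[8]=1.
Step 9: smallest deg-1 vertex = 8, p_9 = 4. Add edge {4,8}. Now deg[8]=0, deg[4]=1.
Final: two remaining deg-1 vertices are 4, 11. Add edge {4,11}.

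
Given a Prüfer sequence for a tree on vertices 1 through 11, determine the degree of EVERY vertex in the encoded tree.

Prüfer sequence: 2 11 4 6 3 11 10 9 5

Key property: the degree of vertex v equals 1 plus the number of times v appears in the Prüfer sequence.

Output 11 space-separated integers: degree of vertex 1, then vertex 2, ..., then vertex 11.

Answer: 1 2 2 2 2 2 1 1 2 2 3

Derivation:
p_1 = 2: count[2] becomes 1
p_2 = 11: count[11] becomes 1
p_3 = 4: count[4] becomes 1
p_4 = 6: count[6] becomes 1
p_5 = 3: count[3] becomes 1
p_6 = 11: count[11] becomes 2
p_7 = 10: count[10] becomes 1
p_8 = 9: count[9] becomes 1
p_9 = 5: count[5] becomes 1
Degrees (1 + count): deg[1]=1+0=1, deg[2]=1+1=2, deg[3]=1+1=2, deg[4]=1+1=2, deg[5]=1+1=2, deg[6]=1+1=2, deg[7]=1+0=1, deg[8]=1+0=1, deg[9]=1+1=2, deg[10]=1+1=2, deg[11]=1+2=3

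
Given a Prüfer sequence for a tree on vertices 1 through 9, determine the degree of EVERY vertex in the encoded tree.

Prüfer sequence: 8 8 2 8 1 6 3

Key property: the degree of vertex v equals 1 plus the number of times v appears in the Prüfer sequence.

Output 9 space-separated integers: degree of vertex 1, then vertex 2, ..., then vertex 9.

Answer: 2 2 2 1 1 2 1 4 1

Derivation:
p_1 = 8: count[8] becomes 1
p_2 = 8: count[8] becomes 2
p_3 = 2: count[2] becomes 1
p_4 = 8: count[8] becomes 3
p_5 = 1: count[1] becomes 1
p_6 = 6: count[6] becomes 1
p_7 = 3: count[3] becomes 1
Degrees (1 + count): deg[1]=1+1=2, deg[2]=1+1=2, deg[3]=1+1=2, deg[4]=1+0=1, deg[5]=1+0=1, deg[6]=1+1=2, deg[7]=1+0=1, deg[8]=1+3=4, deg[9]=1+0=1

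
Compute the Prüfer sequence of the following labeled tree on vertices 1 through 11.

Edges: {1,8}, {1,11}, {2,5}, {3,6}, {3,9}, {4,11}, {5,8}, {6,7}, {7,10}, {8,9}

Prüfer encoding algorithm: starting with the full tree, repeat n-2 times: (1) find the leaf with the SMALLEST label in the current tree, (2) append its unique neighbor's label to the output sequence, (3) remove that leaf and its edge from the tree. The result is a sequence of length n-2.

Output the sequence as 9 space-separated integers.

Step 1: leaves = {2,4,10}. Remove smallest leaf 2, emit neighbor 5.
Step 2: leaves = {4,5,10}. Remove smallest leaf 4, emit neighbor 11.
Step 3: leaves = {5,10,11}. Remove smallest leaf 5, emit neighbor 8.
Step 4: leaves = {10,11}. Remove smallest leaf 10, emit neighbor 7.
Step 5: leaves = {7,11}. Remove smallest leaf 7, emit neighbor 6.
Step 6: leaves = {6,11}. Remove smallest leaf 6, emit neighbor 3.
Step 7: leaves = {3,11}. Remove smallest leaf 3, emit neighbor 9.
Step 8: leaves = {9,11}. Remove smallest leaf 9, emit neighbor 8.
Step 9: leaves = {8,11}. Remove smallest leaf 8, emit neighbor 1.
Done: 2 vertices remain (1, 11). Sequence = [5 11 8 7 6 3 9 8 1]

Answer: 5 11 8 7 6 3 9 8 1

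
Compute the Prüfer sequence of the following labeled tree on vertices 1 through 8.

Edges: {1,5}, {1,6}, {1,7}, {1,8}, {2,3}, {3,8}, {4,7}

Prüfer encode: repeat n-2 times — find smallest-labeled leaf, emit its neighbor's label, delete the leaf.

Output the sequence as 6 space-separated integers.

Step 1: leaves = {2,4,5,6}. Remove smallest leaf 2, emit neighbor 3.
Step 2: leaves = {3,4,5,6}. Remove smallest leaf 3, emit neighbor 8.
Step 3: leaves = {4,5,6,8}. Remove smallest leaf 4, emit neighbor 7.
Step 4: leaves = {5,6,7,8}. Remove smallest leaf 5, emit neighbor 1.
Step 5: leaves = {6,7,8}. Remove smallest leaf 6, emit neighbor 1.
Step 6: leaves = {7,8}. Remove smallest leaf 7, emit neighbor 1.
Done: 2 vertices remain (1, 8). Sequence = [3 8 7 1 1 1]

Answer: 3 8 7 1 1 1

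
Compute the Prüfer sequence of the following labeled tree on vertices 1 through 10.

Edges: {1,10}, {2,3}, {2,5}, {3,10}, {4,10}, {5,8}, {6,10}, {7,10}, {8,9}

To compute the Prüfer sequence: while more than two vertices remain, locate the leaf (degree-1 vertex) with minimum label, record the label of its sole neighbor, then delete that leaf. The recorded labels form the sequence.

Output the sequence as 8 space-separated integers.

Step 1: leaves = {1,4,6,7,9}. Remove smallest leaf 1, emit neighbor 10.
Step 2: leaves = {4,6,7,9}. Remove smallest leaf 4, emit neighbor 10.
Step 3: leaves = {6,7,9}. Remove smallest leaf 6, emit neighbor 10.
Step 4: leaves = {7,9}. Remove smallest leaf 7, emit neighbor 10.
Step 5: leaves = {9,10}. Remove smallest leaf 9, emit neighbor 8.
Step 6: leaves = {8,10}. Remove smallest leaf 8, emit neighbor 5.
Step 7: leaves = {5,10}. Remove smallest leaf 5, emit neighbor 2.
Step 8: leaves = {2,10}. Remove smallest leaf 2, emit neighbor 3.
Done: 2 vertices remain (3, 10). Sequence = [10 10 10 10 8 5 2 3]

Answer: 10 10 10 10 8 5 2 3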